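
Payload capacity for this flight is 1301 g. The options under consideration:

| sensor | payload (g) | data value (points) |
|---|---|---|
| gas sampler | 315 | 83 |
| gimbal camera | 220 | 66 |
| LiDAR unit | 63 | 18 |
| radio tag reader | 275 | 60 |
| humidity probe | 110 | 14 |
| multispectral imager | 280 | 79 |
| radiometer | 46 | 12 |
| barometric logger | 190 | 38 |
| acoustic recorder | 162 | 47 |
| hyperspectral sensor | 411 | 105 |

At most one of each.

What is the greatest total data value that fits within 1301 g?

A density-first pass picks gas sampler + gimbal camera + LiDAR unit + multispectral imager + radiometer + barometric logger + acoustic recorder — 343 at 1276 g.
Replace radiometer and barometric logger and acoustic recorder with hyperspectral sensor: the trade gains 8 net, giving 351 at 1289 g.
Runner-up gas sampler + gimbal camera + radio tag reader + multispectral imager + radiometer + acoustic recorder tops out at 347.

351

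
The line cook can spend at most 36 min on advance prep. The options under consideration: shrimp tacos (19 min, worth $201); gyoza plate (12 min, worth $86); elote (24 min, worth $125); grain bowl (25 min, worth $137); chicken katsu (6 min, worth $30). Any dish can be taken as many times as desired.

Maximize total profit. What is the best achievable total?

287

By profit per min: shrimp tacos 10.58, gyoza plate 7.17, grain bowl 5.48, elote 5.21 lead.
The ratio ordering already packs tightly: shrimp tacos + gyoza plate, 31 min, 287.
Every other selection either busts 36 min or fails to beat 287.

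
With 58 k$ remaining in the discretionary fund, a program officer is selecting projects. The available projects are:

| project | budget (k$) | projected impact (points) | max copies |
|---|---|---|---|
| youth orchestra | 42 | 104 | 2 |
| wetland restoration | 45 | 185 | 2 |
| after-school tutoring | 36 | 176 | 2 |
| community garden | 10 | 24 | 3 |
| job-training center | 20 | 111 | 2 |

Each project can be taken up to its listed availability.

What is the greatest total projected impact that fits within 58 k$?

Density check — job-training center 5.55, after-school tutoring 4.89, wetland restoration 4.11, youth orchestra 2.48 are the best per k$.
The ratio heuristic lands on community garden + 2×job-training center (246) but leaves 8 k$ idle.
Replace community garden and job-training center with after-school tutoring: the trade gains 41 net, giving 287 at 56 k$.

287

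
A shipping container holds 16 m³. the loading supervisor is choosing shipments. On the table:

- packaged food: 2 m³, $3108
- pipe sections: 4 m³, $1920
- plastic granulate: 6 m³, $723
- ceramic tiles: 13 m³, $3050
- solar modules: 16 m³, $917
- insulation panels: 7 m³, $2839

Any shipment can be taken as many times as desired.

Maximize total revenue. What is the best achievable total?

24864

The ratio ordering already packs tightly: 8×packaged food, 16 m³, 24864.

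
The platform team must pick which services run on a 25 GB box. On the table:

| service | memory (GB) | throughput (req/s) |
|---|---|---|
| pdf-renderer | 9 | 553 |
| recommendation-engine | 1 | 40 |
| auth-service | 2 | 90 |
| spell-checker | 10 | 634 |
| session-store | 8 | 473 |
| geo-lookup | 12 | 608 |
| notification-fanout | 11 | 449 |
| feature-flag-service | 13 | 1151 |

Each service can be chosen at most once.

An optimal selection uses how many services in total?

3

Optimal total is 1875.
For example auth-service + spell-checker + feature-flag-service achieves it, using 25 GB.
Every optimal selection uses 3 services.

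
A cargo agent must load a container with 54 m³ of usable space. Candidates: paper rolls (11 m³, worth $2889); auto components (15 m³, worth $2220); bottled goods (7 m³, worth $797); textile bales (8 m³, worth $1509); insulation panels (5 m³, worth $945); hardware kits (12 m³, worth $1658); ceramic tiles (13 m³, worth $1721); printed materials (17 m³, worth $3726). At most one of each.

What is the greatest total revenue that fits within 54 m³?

10790

The ratio heuristic lands on paper rolls + textile bales + insulation panels + hardware kits + printed materials (10727) but leaves 1 m³ idle.
Replace hardware kits with ceramic tiles: the trade gains 63 net, giving 10790 at 54 m³.
The closest alternative, paper rolls + textile bales + insulation panels + hardware kits + printed materials, reaches only 10727.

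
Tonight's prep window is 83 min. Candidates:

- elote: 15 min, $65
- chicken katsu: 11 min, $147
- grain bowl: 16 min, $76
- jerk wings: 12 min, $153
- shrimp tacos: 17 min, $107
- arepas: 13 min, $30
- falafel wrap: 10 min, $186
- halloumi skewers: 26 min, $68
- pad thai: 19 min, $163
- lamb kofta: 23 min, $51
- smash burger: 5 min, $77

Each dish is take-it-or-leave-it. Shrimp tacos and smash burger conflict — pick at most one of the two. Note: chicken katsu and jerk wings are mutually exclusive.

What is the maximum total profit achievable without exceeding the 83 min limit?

720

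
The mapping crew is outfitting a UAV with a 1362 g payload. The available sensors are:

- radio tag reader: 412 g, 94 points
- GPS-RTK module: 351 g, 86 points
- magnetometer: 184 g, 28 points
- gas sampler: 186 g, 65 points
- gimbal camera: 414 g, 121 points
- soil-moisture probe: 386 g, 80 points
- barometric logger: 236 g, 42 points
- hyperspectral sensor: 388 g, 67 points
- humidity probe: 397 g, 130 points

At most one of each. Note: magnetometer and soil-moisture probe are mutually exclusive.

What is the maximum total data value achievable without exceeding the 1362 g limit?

By data value per g: gas sampler 0.35, humidity probe 0.33, gimbal camera 0.29 lead.
Best packing: GPS-RTK module + gas sampler + gimbal camera + humidity probe — 1348 g, 402 total.
An exhaustive check of the 512 subsets confirms 402.

402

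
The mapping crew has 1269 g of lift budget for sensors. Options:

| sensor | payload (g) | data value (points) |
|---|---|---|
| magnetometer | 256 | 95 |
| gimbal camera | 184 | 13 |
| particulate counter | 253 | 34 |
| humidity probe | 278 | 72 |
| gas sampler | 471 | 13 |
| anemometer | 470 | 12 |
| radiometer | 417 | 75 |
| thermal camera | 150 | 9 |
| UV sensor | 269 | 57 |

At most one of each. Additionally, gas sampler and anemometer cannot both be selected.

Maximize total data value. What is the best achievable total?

299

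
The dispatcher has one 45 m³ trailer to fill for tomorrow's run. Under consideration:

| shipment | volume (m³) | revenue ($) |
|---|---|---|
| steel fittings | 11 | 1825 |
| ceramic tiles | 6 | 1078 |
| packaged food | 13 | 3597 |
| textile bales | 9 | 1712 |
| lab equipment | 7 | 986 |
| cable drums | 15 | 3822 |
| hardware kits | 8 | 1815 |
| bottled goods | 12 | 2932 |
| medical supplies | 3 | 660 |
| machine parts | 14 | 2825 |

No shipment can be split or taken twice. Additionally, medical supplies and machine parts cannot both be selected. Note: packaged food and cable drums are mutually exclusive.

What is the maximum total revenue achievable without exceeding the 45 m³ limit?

Taking packaged food + textile bales + hardware kits + bottled goods + medical supplies: 45 m³ used, 10716 in revenue.
Runner-up ceramic tiles + packaged food + bottled goods + machine parts tops out at 10432.

10716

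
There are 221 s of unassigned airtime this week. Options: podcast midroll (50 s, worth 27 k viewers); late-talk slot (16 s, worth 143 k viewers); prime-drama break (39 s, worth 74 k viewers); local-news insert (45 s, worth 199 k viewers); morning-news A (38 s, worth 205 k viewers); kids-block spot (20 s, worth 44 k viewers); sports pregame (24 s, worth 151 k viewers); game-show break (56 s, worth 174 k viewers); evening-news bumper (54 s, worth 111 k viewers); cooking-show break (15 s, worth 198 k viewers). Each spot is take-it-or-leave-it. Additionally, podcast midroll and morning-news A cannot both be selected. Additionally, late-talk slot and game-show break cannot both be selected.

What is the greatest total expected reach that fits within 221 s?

Best packing: late-talk slot + local-news insert + morning-news A + kids-block spot + sports pregame + evening-news bumper + cooking-show break — 212 s, 1051 total.
Every other selection either busts 221 s or breaks a pairing rule or fails to beat 1051.

1051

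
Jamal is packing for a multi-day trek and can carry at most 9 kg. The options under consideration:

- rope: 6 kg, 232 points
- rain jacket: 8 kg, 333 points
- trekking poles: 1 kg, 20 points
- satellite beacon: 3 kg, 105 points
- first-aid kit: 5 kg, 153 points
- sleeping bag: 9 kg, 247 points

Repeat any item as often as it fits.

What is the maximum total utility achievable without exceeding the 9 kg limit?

The ratio ordering already packs tightly: rain jacket + trekking poles, 9 kg, 353.
Nothing else within 9 kg beats 353.

353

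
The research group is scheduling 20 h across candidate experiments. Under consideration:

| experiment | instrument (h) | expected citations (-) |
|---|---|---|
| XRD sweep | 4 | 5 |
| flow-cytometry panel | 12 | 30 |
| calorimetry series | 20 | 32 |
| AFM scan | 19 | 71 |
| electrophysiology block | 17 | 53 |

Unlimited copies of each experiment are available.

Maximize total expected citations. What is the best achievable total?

71

Taking AFM scan: 19 h used, 71 in expected citations.
Nothing else within 20 h beats 71.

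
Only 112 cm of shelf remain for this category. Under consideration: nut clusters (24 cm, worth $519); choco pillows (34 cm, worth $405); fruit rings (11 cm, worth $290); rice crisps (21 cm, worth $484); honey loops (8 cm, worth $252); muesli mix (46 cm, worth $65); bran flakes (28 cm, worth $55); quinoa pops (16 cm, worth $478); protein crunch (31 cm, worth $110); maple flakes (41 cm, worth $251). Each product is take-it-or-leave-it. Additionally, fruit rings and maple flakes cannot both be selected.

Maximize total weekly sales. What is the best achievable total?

Filling by ratio: nut clusters + fruit rings + rice crisps + honey loops + quinoa pops + protein crunch for 2133, with 1 cm left unused.
Dropping honey loops and protein crunch frees 39 cm; slotting in choco pillows (34 cm) lifts the total to 2176 at 106 cm.

2176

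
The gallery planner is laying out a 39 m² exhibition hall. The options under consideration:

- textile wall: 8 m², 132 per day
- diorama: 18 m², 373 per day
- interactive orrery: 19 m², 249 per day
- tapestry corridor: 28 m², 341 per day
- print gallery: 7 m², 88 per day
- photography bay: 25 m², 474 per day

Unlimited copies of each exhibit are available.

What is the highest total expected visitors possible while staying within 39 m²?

Taking 2×diorama: 36 m² used, 746 in expected visitors.
No other feasible combination exceeds 746.

746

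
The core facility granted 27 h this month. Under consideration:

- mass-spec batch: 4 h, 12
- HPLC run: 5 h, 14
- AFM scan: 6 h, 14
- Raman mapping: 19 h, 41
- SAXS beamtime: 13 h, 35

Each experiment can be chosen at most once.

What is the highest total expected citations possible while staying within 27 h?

63

By expected citations per h: mass-spec batch 3.00, HPLC run 2.80, SAXS beamtime 2.69 lead.
Taking the top-ratio experiments first gives mass-spec batch + HPLC run + SAXS beamtime for 61 (22 h).
Dropping mass-spec batch frees 4 h; slotting in AFM scan (6 h) lifts the total to 63 at 24 h.
Every other selection either busts 27 h or fails to beat 63.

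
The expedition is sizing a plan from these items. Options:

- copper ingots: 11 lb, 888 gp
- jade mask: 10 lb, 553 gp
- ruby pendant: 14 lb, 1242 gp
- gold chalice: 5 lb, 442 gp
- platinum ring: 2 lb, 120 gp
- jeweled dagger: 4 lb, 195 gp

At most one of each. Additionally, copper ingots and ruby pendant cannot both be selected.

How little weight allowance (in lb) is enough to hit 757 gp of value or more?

Minimise lb subject to total value ≥ 757.
copper ingots: 888 value at 11 lb.
Below 11 lb the best achievable stays under 757.

11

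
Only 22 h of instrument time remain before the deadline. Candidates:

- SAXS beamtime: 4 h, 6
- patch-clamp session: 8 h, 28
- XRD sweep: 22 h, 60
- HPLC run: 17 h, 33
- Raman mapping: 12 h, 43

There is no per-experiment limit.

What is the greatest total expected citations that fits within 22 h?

71

Ranking by ratio (expected citations/h): Raman mapping 3.58, patch-clamp session 3.50, XRD sweep 2.73, HPLC run 1.94.
Best packing: patch-clamp session + Raman mapping — 20 h, 71 total.
That's the maximum — no swap from here does better than 71.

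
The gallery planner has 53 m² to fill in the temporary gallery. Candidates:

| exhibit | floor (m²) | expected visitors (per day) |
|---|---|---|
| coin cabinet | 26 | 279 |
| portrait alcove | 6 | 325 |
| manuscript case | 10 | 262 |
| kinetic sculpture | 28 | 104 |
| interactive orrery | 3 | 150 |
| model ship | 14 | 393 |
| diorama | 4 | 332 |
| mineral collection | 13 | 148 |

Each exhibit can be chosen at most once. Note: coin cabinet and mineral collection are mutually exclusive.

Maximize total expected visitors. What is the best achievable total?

1610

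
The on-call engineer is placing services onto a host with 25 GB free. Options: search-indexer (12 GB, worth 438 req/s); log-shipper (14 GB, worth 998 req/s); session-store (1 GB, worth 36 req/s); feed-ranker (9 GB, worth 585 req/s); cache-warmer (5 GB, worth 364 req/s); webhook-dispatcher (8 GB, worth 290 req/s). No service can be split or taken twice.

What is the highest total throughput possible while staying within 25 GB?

1619

The ratio heuristic lands on log-shipper + session-store + cache-warmer (1398) but leaves 5 GB idle.
Replace cache-warmer with feed-ranker: the trade gains 221 net, giving 1619 at 24 GB.
Runner-up log-shipper + feed-ranker tops out at 1583.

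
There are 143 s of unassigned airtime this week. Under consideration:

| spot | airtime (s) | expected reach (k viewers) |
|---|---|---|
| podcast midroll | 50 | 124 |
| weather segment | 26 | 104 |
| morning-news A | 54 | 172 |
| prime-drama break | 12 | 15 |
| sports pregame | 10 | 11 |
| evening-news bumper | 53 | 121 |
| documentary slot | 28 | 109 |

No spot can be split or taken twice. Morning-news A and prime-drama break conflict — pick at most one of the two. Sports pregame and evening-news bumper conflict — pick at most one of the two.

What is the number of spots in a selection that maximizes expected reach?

The maximum expected reach within 143 s is 416.
For example podcast midroll + morning-news A + sports pregame + documentary slot achieves it, using 142 s.
Any selection reaching 416 contains exactly 4 spots.

4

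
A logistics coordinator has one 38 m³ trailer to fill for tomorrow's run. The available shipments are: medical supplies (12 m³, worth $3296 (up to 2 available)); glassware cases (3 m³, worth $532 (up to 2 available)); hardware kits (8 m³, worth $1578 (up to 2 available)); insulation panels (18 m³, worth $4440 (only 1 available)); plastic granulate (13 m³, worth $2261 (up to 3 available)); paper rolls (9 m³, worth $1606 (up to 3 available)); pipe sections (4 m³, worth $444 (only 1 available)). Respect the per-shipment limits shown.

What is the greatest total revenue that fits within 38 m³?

Ranking by ratio (revenue/m³): medical supplies 274.67, insulation panels 246.67, hardware kits 197.25, paper rolls 178.44.
A density-first pass picks 2×medical supplies + 2×glassware cases + hardware kits — 9234 at 38 m³.
Replace medical supplies and 2×glassware cases with insulation panels: the trade gains 80 net, giving 9314 at 38 m³.

9314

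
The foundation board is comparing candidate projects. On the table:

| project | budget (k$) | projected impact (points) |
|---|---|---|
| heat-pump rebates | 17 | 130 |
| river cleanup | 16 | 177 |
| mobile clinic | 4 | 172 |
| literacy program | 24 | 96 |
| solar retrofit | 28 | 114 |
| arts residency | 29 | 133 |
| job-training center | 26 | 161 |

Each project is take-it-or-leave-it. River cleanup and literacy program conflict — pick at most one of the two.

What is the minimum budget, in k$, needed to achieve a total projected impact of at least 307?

20

Look for the lowest-budget combination reaching 307.
Taking river cleanup + mobile clinic gives 349 (≥ 307) for 20 k$.
Below 20 k$ the best achievable stays under 307.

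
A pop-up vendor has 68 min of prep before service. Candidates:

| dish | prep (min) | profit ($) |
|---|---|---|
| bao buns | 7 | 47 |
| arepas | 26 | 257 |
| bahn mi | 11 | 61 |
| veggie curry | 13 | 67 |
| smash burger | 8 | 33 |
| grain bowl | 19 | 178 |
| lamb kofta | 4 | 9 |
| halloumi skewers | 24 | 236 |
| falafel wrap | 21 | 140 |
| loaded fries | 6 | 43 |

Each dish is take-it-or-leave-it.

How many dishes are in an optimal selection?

4

Best achievable profit is 601.
bao buns + arepas + bahn mi + halloumi skewers hits 601 at 68 min.
Any selection reaching 601 contains exactly 4 dishes.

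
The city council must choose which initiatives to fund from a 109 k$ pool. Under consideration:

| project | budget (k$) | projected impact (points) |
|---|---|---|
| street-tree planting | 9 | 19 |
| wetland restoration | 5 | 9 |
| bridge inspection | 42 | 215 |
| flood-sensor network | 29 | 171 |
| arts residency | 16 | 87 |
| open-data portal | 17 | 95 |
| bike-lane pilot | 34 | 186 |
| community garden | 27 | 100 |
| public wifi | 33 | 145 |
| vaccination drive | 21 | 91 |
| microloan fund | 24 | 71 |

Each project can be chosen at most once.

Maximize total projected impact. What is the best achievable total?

Ranking by ratio (projected impact/k$): flood-sensor network 5.90, open-data portal 5.59, bike-lane pilot 5.47, arts residency 5.44.
Taking the top-ratio projects first gives street-tree planting + flood-sensor network + arts residency + open-data portal + bike-lane pilot for 558 (105 k$).
Replace street-tree planting and flood-sensor network with bridge inspection: the trade gains 25 net, giving 583 at 109 k$.
An exhaustive check of the 2048 subsets confirms 583.

583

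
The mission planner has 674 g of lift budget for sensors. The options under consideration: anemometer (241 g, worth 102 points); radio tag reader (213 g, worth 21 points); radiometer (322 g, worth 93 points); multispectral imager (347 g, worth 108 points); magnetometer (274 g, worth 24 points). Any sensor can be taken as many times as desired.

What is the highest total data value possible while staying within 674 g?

Greedy by ratio would take 2×anemometer: 482 g used, total 204.
Dropping anemometer frees 241 g; slotting in multispectral imager (347 g) lifts the total to 210 at 588 g.
That's the maximum — no swap from here does better than 210.

210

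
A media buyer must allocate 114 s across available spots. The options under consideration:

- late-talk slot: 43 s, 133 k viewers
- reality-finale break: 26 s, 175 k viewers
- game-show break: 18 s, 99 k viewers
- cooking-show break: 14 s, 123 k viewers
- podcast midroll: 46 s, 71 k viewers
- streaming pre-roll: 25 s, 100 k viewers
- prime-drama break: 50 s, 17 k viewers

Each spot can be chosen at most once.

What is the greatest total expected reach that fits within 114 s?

531

Ranking by ratio (expected reach/s): cooking-show break 8.79, reality-finale break 6.73, game-show break 5.50, streaming pre-roll 4.00.
The ratio heuristic lands on reality-finale break + game-show break + cooking-show break + streaming pre-roll (497) but leaves 31 s idle.
The 18 s tied up in game-show break is better spent on late-talk slot — total rises to 531 (108 s).
An exhaustive check of the 128 subsets confirms 531.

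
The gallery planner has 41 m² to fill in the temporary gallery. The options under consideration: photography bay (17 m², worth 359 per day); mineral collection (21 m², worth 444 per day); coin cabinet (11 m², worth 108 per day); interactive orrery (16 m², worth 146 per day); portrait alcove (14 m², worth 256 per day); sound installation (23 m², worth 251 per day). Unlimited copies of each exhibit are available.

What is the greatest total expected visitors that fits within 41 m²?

803

Taking photography bay + mineral collection: 38 m² used, 803 in expected visitors.
Every other selection either busts 41 m² or fails to beat 803.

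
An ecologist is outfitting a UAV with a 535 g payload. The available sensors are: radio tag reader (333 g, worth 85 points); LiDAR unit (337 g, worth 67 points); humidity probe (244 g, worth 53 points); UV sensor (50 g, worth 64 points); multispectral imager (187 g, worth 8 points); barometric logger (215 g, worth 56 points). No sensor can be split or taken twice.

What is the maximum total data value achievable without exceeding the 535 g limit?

By data value per g: UV sensor 1.28, barometric logger 0.26, radio tag reader 0.26 lead.
The ratio ordering already packs tightly: humidity probe + UV sensor + barometric logger, 509 g, 173.
Runner-up radio tag reader + UV sensor tops out at 149.

173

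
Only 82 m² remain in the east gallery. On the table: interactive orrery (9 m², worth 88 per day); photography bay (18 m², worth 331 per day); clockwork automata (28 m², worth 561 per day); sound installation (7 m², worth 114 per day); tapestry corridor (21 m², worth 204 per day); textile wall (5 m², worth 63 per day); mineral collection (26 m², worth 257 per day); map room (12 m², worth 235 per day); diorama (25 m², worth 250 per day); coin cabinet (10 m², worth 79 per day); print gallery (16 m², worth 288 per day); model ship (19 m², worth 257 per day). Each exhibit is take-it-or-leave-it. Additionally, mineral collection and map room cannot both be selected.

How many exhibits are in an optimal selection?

5

Best achievable expected visitors is 1529.
photography bay + clockwork automata + sound installation + map room + print gallery hits 1529 at 81 m².
All optima have 5 exhibits.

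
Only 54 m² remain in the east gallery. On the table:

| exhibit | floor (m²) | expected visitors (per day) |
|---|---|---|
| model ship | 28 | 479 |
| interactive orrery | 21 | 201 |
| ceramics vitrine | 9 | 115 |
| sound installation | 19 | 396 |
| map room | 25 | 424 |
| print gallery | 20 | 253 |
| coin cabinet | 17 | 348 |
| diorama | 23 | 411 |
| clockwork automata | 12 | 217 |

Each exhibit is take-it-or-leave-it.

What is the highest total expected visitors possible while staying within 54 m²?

1024

A density-first pass picks sound installation + coin cabinet + clockwork automata — 961 at 48 m².
The 17 m² tied up in coin cabinet is better spent on diorama — total rises to 1024 (54 m²).
The closest alternative, map room + coin cabinet + clockwork automata, reaches only 989.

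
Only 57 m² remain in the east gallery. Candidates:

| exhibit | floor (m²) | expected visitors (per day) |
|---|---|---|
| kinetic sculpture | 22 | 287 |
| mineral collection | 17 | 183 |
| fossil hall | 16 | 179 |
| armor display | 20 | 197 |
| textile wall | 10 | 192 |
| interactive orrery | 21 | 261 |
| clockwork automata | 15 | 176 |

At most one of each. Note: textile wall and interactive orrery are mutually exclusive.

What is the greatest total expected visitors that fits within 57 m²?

Ranking by ratio (expected visitors/m²): textile wall 19.20, kinetic sculpture 13.05, interactive orrery 12.43.
Kinetic sculpture + armor display + textile wall uses 52 of the 57 m² and totals 676.

676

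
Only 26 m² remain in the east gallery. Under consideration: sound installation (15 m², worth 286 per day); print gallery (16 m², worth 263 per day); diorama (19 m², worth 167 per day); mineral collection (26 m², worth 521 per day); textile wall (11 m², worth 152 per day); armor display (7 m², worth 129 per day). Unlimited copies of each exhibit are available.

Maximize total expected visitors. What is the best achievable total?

521

Density check — mineral collection 20.04, sound installation 19.07, armor display 18.43, print gallery 16.44 are the best per m².
Mineral collection uses 26 of the 26 m² and totals 521.
No other feasible combination exceeds 521.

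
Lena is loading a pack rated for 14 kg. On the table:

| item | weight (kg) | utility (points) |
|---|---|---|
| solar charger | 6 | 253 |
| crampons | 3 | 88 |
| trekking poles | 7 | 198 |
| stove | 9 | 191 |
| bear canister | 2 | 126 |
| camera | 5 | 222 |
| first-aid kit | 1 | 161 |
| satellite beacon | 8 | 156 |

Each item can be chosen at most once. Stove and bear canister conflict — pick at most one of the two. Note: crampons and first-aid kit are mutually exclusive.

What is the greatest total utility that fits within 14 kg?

Density check — first-aid kit 161.00, bear canister 63.00, camera 44.40 are the best per kg.
Best packing: solar charger + bear canister + camera + first-aid kit — 14 kg, 762 total.

762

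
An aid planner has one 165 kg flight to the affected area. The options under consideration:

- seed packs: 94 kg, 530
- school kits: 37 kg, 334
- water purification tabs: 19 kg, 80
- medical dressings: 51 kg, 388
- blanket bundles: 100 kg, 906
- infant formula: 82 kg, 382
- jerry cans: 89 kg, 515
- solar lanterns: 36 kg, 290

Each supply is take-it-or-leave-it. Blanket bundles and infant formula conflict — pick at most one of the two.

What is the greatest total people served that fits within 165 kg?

Density check — blanket bundles 9.06, school kits 9.03, solar lanterns 8.06, medical dressings 7.61 are the best per kg.
Taking school kits + water purification tabs + blanket bundles: 156 kg used, 1320 in people served.

1320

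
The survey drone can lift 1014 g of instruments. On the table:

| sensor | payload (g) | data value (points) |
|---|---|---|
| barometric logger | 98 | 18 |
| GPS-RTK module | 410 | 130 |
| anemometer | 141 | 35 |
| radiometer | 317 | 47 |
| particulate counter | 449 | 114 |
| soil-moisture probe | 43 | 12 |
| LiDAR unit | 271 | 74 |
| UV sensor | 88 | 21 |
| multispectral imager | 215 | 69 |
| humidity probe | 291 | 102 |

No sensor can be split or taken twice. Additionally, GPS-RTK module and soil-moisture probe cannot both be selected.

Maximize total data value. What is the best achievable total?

Best packing: GPS-RTK module + UV sensor + multispectral imager + humidity probe — 1004 g, 322 total.
No other feasible combination exceeds 322.

322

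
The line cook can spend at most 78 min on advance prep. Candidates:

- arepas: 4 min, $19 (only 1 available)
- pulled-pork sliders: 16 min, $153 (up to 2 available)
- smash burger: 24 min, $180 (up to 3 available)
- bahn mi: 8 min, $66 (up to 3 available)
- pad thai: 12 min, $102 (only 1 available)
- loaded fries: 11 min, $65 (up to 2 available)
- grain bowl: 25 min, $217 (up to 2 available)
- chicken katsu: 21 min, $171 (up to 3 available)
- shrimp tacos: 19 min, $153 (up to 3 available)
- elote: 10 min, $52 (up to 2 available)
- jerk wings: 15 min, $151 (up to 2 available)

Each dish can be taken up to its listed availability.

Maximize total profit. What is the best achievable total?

740

By profit per min: jerk wings 10.07, pulled-pork sliders 9.56, grain bowl 8.68 lead.
Taking the top-ratio dishes first gives arepas + 2×pulled-pork sliders + pad thai + 2×jerk wings for 729 (78 min).
The 16 min tied up in arepas and pad thai is better spent on 2×bahn mi — total rises to 740 (78 min).
Every other selection either busts 78 min or exceeds an availability limit or fails to beat 740.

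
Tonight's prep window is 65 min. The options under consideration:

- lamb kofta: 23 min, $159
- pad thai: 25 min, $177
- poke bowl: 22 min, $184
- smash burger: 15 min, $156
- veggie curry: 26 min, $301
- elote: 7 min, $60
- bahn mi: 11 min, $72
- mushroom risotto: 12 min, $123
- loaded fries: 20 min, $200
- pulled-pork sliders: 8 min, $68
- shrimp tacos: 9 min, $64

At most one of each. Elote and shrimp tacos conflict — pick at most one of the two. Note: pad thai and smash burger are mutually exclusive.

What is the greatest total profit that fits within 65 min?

Greedy by ratio would take smash burger + veggie curry + elote + mushroom risotto: 60 min used, total 640.
Dropping smash burger frees 15 min; slotting in loaded fries (20 min) lifts the total to 684 at 65 min.

684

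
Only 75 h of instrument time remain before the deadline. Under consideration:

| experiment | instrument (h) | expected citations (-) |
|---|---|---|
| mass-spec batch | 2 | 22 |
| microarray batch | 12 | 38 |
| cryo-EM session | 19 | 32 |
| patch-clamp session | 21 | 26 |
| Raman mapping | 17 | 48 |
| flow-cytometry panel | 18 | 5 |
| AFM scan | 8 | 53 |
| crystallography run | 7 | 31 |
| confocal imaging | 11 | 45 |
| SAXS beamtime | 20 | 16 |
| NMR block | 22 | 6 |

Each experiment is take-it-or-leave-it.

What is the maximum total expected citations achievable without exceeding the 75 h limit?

247

Taking the top-ratio experiments first gives mass-spec batch + microarray batch + Raman mapping + flow-cytometry panel + AFM scan + crystallography run + confocal imaging for 242 (75 h).
The 20 h tied up in mass-spec batch and flow-cytometry panel is better spent on cryo-EM session — total rises to 247 (74 h).
Next best is mass-spec batch + microarray batch + Raman mapping + flow-cytometry panel + AFM scan + crystallography run + confocal imaging at 242 (75 h) — short by 5.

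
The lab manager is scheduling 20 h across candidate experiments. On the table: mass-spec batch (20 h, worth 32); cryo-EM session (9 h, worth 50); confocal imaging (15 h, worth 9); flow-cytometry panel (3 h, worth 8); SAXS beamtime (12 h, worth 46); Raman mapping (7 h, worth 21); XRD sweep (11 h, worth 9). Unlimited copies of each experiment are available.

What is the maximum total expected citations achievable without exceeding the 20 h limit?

100

Best packing: 2×cryo-EM session — 18 h, 100 total.
Every other selection either busts 20 h or fails to beat 100.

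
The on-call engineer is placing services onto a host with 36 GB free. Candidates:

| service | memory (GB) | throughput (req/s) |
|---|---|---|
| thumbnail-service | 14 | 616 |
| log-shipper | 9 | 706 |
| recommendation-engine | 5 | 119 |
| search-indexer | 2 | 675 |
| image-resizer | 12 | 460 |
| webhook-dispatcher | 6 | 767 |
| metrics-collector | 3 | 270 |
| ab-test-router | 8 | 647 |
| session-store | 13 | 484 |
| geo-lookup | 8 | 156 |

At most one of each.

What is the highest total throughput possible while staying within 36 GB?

Taking the top-ratio services first gives log-shipper + recommendation-engine + search-indexer + webhook-dispatcher + metrics-collector + ab-test-router for 3184 (33 GB).
Replace recommendation-engine with geo-lookup: the trade gains 37 net, giving 3221 at 36 GB.
That's the maximum — no swap from here does better than 3221.

3221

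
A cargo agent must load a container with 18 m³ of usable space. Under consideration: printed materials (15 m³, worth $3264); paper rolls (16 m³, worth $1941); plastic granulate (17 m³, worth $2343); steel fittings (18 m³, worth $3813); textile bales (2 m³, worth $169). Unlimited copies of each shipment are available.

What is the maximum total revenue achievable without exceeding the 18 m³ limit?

3813

A density-first pass picks printed materials + textile bales — 3433 at 17 m³.
The 17 m³ tied up in printed materials and textile bales is better spent on steel fittings — total rises to 3813 (18 m³).
That's the maximum — no swap from here does better than 3813.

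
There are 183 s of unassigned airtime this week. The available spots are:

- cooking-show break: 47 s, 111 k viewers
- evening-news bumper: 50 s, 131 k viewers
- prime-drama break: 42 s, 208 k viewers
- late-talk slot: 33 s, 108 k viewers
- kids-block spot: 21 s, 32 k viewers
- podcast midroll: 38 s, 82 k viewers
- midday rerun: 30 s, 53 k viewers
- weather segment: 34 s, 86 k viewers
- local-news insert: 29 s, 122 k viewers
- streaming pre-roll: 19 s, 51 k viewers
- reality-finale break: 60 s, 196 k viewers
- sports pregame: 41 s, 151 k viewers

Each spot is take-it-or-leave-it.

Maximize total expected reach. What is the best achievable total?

By expected reach per s: prime-drama break 4.95, local-news insert 4.21, sports pregame 3.68 lead.
A density-first pass picks prime-drama break + late-talk slot + local-news insert + streaming pre-roll + sports pregame — 640 at 164 s.
Replace sports pregame with reality-finale break: the trade gains 45 net, giving 685 at 183 s.
An exhaustive check of the 4096 subsets confirms 685.

685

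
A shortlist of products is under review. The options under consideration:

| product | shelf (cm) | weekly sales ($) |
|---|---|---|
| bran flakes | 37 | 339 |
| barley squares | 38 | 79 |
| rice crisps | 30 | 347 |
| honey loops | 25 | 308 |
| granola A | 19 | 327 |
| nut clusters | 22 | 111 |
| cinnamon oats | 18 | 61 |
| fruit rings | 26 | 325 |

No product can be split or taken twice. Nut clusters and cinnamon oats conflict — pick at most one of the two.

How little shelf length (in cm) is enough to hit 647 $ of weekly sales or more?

Minimise cm subject to total weekly sales ≥ 647.
granola A + fruit rings reaches 652 using 45 cm.
Any bundle with less than 45 cm falls short of 647.

45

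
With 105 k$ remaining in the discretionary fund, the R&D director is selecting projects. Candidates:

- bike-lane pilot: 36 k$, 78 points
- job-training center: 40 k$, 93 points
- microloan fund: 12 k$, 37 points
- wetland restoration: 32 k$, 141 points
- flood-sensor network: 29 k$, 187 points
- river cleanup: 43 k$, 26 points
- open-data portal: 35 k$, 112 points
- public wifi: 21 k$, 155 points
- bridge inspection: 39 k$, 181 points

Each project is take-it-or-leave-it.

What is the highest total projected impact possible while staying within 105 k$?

560

Microloan fund + flood-sensor network + public wifi + bridge inspection uses 101 of the 105 k$ and totals 560.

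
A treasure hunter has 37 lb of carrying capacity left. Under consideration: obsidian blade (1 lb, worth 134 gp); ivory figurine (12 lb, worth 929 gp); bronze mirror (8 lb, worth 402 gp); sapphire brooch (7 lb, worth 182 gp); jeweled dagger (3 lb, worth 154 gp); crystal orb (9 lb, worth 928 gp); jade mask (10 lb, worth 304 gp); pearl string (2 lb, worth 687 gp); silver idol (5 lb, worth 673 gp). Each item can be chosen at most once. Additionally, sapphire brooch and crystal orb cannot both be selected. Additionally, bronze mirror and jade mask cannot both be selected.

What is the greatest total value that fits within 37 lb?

3753

Taking the top-ratio items first gives obsidian blade + ivory figurine + jeweled dagger + crystal orb + pearl string + silver idol for 3505 (32 lb).
Replace jeweled dagger with bronze mirror: the trade gains 248 net, giving 3753 at 37 lb.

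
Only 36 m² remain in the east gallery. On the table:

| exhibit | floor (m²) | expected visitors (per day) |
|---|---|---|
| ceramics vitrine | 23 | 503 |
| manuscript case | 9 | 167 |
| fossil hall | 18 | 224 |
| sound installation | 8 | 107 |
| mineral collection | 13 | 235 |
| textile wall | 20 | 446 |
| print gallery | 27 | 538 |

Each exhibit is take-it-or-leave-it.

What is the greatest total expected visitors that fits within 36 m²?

738

Ranking by ratio (expected visitors/m²): textile wall 22.30, ceramics vitrine 21.87, print gallery 19.93.
Taking the top-ratio exhibits first gives manuscript case + textile wall for 613 (29 m²).
The 29 m² tied up in manuscript case and textile wall is better spent on ceramics vitrine + mineral collection — total rises to 738 (36 m²).
Runner-up manuscript case + print gallery tops out at 705.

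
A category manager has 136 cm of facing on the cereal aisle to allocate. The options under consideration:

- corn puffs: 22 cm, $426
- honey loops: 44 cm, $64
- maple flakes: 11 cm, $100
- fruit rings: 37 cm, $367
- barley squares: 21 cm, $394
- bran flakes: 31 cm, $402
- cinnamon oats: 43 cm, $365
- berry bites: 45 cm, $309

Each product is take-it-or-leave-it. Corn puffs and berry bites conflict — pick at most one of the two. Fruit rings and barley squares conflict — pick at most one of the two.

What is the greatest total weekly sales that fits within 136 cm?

1687

Ranking by ratio (weekly sales/cm): corn puffs 19.36, barley squares 18.76, bran flakes 12.97, fruit rings 9.92.
Corn puffs + maple flakes + barley squares + bran flakes + cinnamon oats uses 128 of the 136 cm and totals 1687.
That's the maximum — no feasible swap from here does better than 1687.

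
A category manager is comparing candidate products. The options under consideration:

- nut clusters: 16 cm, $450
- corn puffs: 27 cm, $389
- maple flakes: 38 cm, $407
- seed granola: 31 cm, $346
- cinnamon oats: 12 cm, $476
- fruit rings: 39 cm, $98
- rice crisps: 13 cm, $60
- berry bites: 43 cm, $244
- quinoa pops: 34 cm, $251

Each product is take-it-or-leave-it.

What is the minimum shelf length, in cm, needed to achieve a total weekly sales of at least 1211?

55

Look for the lowest-shelf combination reaching 1211.
nut clusters + corn puffs + cinnamon oats reaches 1315 using 55 cm.
No combination under 55 cm hits 1211.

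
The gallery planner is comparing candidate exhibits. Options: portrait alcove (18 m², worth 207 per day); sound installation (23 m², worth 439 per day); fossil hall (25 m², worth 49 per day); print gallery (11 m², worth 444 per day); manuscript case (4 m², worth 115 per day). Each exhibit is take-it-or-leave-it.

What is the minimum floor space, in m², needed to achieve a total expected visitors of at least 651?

Minimise m² subject to total expected visitors ≥ 651.
portrait alcove + print gallery: 651 expected visitors at 29 m².
Below 29 m² the best achievable stays under 651.

29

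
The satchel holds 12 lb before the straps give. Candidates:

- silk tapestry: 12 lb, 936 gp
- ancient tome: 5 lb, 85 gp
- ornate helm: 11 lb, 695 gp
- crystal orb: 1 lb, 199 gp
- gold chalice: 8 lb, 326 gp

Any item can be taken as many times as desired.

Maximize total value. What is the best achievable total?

2388

The ratio ordering already packs tightly: 12×crystal orb, 12 lb, 2388.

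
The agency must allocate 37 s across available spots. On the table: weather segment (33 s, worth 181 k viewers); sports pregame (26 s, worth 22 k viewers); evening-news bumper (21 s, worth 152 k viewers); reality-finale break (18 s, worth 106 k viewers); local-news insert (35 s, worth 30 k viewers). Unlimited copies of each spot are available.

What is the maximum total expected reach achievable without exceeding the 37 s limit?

The ratio heuristic lands on evening-news bumper (152) but leaves 16 s idle.
The 21 s tied up in evening-news bumper is better spent on 2×reality-finale break — total rises to 212 (36 s).

212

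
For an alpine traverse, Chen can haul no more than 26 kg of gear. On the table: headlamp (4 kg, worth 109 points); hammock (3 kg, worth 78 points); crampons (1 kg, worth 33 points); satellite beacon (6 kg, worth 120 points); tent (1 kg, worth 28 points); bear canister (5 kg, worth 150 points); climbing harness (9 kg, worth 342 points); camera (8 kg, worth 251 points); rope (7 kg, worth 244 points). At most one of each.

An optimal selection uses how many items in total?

5

Optimal total is 898.
For example crampons + tent + climbing harness + camera + rope achieves it, using 26 kg.
Every optimal selection uses 5 items.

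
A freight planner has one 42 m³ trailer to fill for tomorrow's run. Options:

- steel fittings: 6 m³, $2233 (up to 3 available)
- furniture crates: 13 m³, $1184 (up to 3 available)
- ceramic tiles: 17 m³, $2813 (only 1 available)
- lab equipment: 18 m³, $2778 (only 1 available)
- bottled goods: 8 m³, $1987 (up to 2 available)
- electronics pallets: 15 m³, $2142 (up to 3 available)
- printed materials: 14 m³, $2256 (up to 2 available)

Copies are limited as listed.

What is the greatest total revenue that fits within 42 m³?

10942

Taking the top-ratio shipments first gives 3×steel fittings + 2×bottled goods for 10673 (34 m³).
The 8 m³ tied up in bottled goods is better spent on printed materials — total rises to 10942 (40 m³).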